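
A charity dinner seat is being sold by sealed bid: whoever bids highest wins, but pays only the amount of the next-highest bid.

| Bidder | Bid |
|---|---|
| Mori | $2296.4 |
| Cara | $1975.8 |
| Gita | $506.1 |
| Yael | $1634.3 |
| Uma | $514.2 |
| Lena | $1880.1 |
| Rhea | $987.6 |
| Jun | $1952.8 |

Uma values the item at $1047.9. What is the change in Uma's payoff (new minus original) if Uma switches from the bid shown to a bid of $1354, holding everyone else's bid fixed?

$0

The highest bid among the other bidders is $2296.4; Uma's bid doesn't change that.
Original bid $514.2: Uma is not highest (top rival bid is $2296.4); payoff $0.
Alternative bid $1354: Uma is not highest (top rival bid is $2296.4); payoff $0.
Change in payoff = $0 − ($0) = $0.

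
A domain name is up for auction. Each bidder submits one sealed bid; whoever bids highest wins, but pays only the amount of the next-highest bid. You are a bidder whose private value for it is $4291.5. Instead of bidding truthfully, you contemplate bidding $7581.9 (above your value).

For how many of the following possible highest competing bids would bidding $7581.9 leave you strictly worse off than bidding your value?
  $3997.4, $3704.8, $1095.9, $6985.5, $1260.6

1

The deviation hurts exactly when the highest competing bid lies strictly between $4291.5 and $7581.9 — overbidding then wins at a price above your value.
$3997.4: below both → same outcome either way.
$3704.8: below both → same outcome either way.
$1095.9: below both → same outcome either way.
$6985.5: inside the interval → strictly worse (loss $2694).
$1260.6: below both → same outcome either way.
Count: 1.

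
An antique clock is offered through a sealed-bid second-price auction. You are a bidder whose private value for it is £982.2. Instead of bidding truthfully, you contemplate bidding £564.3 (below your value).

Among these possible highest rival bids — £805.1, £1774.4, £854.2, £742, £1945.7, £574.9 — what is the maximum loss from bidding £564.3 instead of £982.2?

£805.1: truthful gives £177.1, deviation gives £0 → loss £177.1.
£1774.4: same outcome either way → loss £0.
£854.2: truthful gives £128, deviation gives £0 → loss £128.
£742: truthful gives £240.2, deviation gives £0 → loss £240.2.
£1945.7: same outcome either way → loss £0.
£574.9: truthful gives £407.3, deviation gives £0 → loss £407.3.
Maximum loss: £407.3.

£407.3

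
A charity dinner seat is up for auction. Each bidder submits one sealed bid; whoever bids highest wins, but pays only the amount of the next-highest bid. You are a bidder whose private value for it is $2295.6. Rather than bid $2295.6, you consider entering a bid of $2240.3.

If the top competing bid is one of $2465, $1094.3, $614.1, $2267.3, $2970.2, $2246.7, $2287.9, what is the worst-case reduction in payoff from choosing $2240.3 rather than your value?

$2465: same outcome either way → loss $0.
$1094.3: same outcome either way → loss $0.
$614.1: same outcome either way → loss $0.
$2267.3: truthful gives $28.3, deviation gives $0 → loss $28.3.
$2970.2: same outcome either way → loss $0.
$2246.7: truthful gives $48.9, deviation gives $0 → loss $48.9.
$2287.9: truthful gives $7.7, deviation gives $0 → loss $7.7.
Maximum loss: $48.9.

$48.9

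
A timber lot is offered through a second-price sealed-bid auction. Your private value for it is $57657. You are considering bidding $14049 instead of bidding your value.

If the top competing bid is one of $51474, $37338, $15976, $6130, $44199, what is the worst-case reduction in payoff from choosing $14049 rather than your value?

$51474: truthful gives $6183, deviation gives $0 → loss $6183.
$37338: truthful gives $20319, deviation gives $0 → loss $20319.
$15976: truthful gives $41681, deviation gives $0 → loss $41681.
$6130: same outcome either way → loss $0.
$44199: truthful gives $13458, deviation gives $0 → loss $13458.
Maximum loss: $41681.

$41681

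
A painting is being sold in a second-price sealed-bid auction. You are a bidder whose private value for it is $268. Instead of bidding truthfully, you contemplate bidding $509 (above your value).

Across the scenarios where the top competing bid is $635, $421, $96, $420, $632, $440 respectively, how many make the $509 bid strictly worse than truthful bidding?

The deviation hurts exactly when the highest competing bid lies strictly between $268 and $509 — overbidding then wins at a price above your value.
$635: above both → same outcome either way.
$421: inside the interval → strictly worse (loss $153).
$96: below both → same outcome either way.
$420: inside the interval → strictly worse (loss $152).
$632: above both → same outcome either way.
$440: inside the interval → strictly worse (loss $172).
Count: 3.

3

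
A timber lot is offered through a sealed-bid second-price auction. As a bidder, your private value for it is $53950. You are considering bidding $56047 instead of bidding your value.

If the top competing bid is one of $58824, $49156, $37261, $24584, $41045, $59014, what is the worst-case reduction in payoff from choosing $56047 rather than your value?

$0

$58824: same outcome either way → loss $0.
$49156: same outcome either way → loss $0.
$37261: same outcome either way → loss $0.
$24584: same outcome either way → loss $0.
$41045: same outcome either way → loss $0.
$59014: same outcome either way → loss $0.
Maximum loss: $0.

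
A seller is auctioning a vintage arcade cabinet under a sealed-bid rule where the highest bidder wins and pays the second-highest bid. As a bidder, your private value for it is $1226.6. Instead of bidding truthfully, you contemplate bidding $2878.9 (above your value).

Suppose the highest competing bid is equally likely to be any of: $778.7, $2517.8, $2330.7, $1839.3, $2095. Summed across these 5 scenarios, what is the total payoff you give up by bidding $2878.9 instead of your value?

The deviation costs you only when the competing bid falls strictly between $1226.6 and $2878.9; elsewhere both bids give the same outcome.
$778.7: outcomes coincide → loss $0.
$2517.8: truthful payoff $0, deviation payoff −$1291.2 → loss $1291.2.
$2330.7: truthful payoff $0, deviation payoff −$1104.1 → loss $1104.1.
$1839.3: truthful payoff $0, deviation payoff −$612.7 → loss $612.7.
$2095: truthful payoff $0, deviation payoff −$868.4 → loss $868.4.
Total loss = $1291.2 + $1104.1 + $612.7 + $868.4 = $3876.4.

$3876.4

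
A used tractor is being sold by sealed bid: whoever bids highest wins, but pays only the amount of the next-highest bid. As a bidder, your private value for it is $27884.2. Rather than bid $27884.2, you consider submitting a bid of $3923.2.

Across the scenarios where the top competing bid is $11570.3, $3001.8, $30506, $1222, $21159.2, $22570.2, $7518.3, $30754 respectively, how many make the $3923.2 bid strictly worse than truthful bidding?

4

The deviation hurts exactly when the highest competing bid lies strictly between $3923.2 and $27884.2 — underbidding then forfeits a profitable win.
$11570.3: inside the interval → strictly worse (loss $16313.9).
$3001.8: below both → same outcome either way.
$30506: above both → same outcome either way.
$1222: below both → same outcome either way.
$21159.2: inside the interval → strictly worse (loss $6725).
$22570.2: inside the interval → strictly worse (loss $5314).
$7518.3: inside the interval → strictly worse (loss $20365.9).
$30754: above both → same outcome either way.
Count: 4.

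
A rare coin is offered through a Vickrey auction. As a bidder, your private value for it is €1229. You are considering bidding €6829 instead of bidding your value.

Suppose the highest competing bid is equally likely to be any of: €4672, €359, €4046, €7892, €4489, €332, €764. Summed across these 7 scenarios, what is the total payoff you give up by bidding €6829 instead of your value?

The deviation costs you only when the competing bid falls strictly between €1229 and €6829; elsewhere both bids give the same outcome.
€4672: truthful payoff €0, deviation payoff −€3443 → loss €3443.
€359: outcomes coincide → loss €0.
€4046: truthful payoff €0, deviation payoff −€2817 → loss €2817.
€7892: outcomes coincide → loss €0.
€4489: truthful payoff €0, deviation payoff −€3260 → loss €3260.
€332: outcomes coincide → loss €0.
€764: outcomes coincide → loss €0.
Total loss = €3443 + €2817 + €3260 = €9520.

€9520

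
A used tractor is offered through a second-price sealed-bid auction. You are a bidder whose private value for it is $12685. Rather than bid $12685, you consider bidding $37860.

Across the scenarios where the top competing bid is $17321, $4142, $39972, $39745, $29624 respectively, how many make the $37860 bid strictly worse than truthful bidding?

The deviation hurts exactly when the highest competing bid lies strictly between $12685 and $37860 — overbidding then wins at a price above your value.
$17321: inside the interval → strictly worse (loss $4636).
$4142: below both → same outcome either way.
$39972: above both → same outcome either way.
$39745: above both → same outcome either way.
$29624: inside the interval → strictly worse (loss $16939).
Count: 2.

2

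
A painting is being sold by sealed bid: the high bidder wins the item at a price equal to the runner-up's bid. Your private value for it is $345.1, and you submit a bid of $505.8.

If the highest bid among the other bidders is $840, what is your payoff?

Your bid $505.8 is below the highest competing bid $840, so you lose.
A losing bidder pays nothing and receives nothing: payoff = $0.

$0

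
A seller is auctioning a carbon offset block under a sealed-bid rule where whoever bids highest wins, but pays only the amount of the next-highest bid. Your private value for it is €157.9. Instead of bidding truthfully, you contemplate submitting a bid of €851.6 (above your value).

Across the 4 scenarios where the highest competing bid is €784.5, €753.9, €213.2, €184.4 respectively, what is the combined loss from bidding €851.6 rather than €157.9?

€1304.4

The deviation costs you only when the competing bid falls strictly between €157.9 and €851.6; elsewhere both bids give the same outcome.
€784.5: truthful payoff €0, deviation payoff −€626.6 → loss €626.6.
€753.9: truthful payoff €0, deviation payoff −€596 → loss €596.
€213.2: truthful payoff €0, deviation payoff −€55.3 → loss €55.3.
€184.4: truthful payoff €0, deviation payoff −€26.5 → loss €26.5.
Total loss = €626.6 + €596 + €55.3 + €26.5 = €1304.4.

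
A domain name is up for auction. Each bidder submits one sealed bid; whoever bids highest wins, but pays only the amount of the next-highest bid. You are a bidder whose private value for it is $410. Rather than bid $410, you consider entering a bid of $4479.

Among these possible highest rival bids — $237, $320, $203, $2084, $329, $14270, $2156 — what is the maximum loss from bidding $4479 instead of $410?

$237: same outcome either way → loss $0.
$320: same outcome either way → loss $0.
$203: same outcome either way → loss $0.
$2084: truthful gives $0, deviation gives −$1674 → loss $1674.
$329: same outcome either way → loss $0.
$14270: same outcome either way → loss $0.
$2156: truthful gives $0, deviation gives −$1746 → loss $1746.
Maximum loss: $1746.

$1746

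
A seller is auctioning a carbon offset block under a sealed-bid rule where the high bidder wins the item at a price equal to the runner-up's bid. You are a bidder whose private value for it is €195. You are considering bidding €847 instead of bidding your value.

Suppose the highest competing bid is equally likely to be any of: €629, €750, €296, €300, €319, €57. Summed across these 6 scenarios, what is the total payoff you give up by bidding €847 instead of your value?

€1319

The deviation costs you only when the competing bid falls strictly between €195 and €847; elsewhere both bids give the same outcome.
€629: truthful payoff €0, deviation payoff −€434 → loss €434.
€750: truthful payoff €0, deviation payoff −€555 → loss €555.
€296: truthful payoff €0, deviation payoff −€101 → loss €101.
€300: truthful payoff €0, deviation payoff −€105 → loss €105.
€319: truthful payoff €0, deviation payoff −€124 → loss €124.
€57: outcomes coincide → loss €0.
Total loss = €434 + €555 + €101 + €105 + €124 = €1319.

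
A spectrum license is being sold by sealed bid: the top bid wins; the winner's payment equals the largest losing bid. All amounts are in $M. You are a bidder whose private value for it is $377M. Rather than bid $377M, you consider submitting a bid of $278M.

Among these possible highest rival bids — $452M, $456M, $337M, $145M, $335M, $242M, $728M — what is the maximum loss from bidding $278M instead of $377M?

$42M

$452M: same outcome either way → loss $0M.
$456M: same outcome either way → loss $0M.
$337M: truthful gives $40M, deviation gives $0M → loss $40M.
$145M: same outcome either way → loss $0M.
$335M: truthful gives $42M, deviation gives $0M → loss $42M.
$242M: same outcome either way → loss $0M.
$728M: same outcome either way → loss $0M.
Maximum loss: $42M.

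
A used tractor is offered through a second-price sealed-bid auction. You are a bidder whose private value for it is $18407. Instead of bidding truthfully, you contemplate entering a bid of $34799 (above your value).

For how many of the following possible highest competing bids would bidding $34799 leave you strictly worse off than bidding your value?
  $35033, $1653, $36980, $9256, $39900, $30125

The deviation hurts exactly when the highest competing bid lies strictly between $18407 and $34799 — overbidding then wins at a price above your value.
$35033: above both → same outcome either way.
$1653: below both → same outcome either way.
$36980: above both → same outcome either way.
$9256: below both → same outcome either way.
$39900: above both → same outcome either way.
$30125: inside the interval → strictly worse (loss $11718).
Count: 1.

1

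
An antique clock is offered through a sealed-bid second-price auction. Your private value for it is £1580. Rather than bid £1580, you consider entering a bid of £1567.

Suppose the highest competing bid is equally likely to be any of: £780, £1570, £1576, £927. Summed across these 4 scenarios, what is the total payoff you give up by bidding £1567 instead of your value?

£14

The deviation costs you only when the competing bid falls strictly between £1567 and £1580; elsewhere both bids give the same outcome.
£780: outcomes coincide → loss £0.
£1570: truthful payoff £10, deviation payoff £0 → loss £10.
£1576: truthful payoff £4, deviation payoff £0 → loss £4.
£927: outcomes coincide → loss £0.
Total loss = £10 + £4 = £14.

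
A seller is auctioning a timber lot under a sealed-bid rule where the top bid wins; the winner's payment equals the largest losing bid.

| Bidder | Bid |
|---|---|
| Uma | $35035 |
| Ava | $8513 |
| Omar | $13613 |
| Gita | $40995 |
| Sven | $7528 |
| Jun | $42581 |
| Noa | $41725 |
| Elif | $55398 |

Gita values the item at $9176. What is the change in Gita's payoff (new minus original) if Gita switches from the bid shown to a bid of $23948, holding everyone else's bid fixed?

The highest bid among the other bidders is $55398; Gita's bid doesn't change that.
Original bid $40995: Gita is not highest (top rival bid is $55398); payoff $0.
Alternative bid $23948: Gita is not highest (top rival bid is $55398); payoff $0.
Change in payoff = $0 − ($0) = $0.

$0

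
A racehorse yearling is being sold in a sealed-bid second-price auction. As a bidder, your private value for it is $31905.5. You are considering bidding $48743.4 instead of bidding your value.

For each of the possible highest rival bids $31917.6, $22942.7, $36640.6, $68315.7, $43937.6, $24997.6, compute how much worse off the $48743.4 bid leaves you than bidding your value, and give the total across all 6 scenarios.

The deviation costs you only when the competing bid falls strictly between $31905.5 and $48743.4; elsewhere both bids give the same outcome.
$31917.6: truthful payoff $0, deviation payoff −$12.1 → loss $12.1.
$22942.7: outcomes coincide → loss $0.
$36640.6: truthful payoff $0, deviation payoff −$4735.1 → loss $4735.1.
$68315.7: outcomes coincide → loss $0.
$43937.6: truthful payoff $0, deviation payoff −$12032.1 → loss $12032.1.
$24997.6: outcomes coincide → loss $0.
Total loss = $12.1 + $4735.1 + $12032.1 = $16779.3.

$16779.3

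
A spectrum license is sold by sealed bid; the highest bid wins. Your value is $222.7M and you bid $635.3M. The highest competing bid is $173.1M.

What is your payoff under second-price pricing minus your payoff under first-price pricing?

You have the highest bid, so you win under either rule.
Second-price: pay $173.1M → payoff $49.6M.
First-price: pay your own bid $635.3M → payoff −$412.6M.
Difference = $49.6M − (−$412.6M) = $462.2M.

$462.2M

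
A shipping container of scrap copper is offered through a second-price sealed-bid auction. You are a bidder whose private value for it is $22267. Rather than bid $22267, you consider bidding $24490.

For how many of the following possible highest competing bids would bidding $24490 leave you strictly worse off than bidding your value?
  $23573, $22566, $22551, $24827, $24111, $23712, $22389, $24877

6

The deviation hurts exactly when the highest competing bid lies strictly between $22267 and $24490 — overbidding then wins at a price above your value.
$23573: inside the interval → strictly worse (loss $1306).
$22566: inside the interval → strictly worse (loss $299).
$22551: inside the interval → strictly worse (loss $284).
$24827: above both → same outcome either way.
$24111: inside the interval → strictly worse (loss $1844).
$23712: inside the interval → strictly worse (loss $1445).
$22389: inside the interval → strictly worse (loss $122).
$24877: above both → same outcome either way.
Count: 6.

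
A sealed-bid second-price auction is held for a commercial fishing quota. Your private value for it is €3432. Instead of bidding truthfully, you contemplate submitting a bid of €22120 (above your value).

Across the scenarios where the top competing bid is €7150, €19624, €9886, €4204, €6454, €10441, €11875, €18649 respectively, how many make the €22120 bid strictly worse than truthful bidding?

8

The deviation hurts exactly when the highest competing bid lies strictly between €3432 and €22120 — overbidding then wins at a price above your value.
€7150: inside the interval → strictly worse (loss €3718).
€19624: inside the interval → strictly worse (loss €16192).
€9886: inside the interval → strictly worse (loss €6454).
€4204: inside the interval → strictly worse (loss €772).
€6454: inside the interval → strictly worse (loss €3022).
€10441: inside the interval → strictly worse (loss €7009).
€11875: inside the interval → strictly worse (loss €8443).
€18649: inside the interval → strictly worse (loss €15217).
Count: 8.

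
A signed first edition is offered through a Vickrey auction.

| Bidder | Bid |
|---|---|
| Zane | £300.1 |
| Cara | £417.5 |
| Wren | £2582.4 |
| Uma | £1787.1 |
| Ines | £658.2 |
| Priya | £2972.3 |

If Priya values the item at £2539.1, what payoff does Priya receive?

Highest bid: Priya at £2972.3, so Priya wins.
Second-highest bid: Wren at £2582.4 — that is the price the winner pays.
Priya's payoff = value − price = £2539.1 − £2582.4 = −£43.3.

−£43.3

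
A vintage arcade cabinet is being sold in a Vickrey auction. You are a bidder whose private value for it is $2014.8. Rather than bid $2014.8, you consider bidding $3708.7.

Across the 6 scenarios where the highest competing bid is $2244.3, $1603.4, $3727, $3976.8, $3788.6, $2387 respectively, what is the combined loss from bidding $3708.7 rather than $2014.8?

The deviation costs you only when the competing bid falls strictly between $2014.8 and $3708.7; elsewhere both bids give the same outcome.
$2244.3: truthful payoff $0, deviation payoff −$229.5 → loss $229.5.
$1603.4: outcomes coincide → loss $0.
$3727: outcomes coincide → loss $0.
$3976.8: outcomes coincide → loss $0.
$3788.6: outcomes coincide → loss $0.
$2387: truthful payoff $0, deviation payoff −$372.2 → loss $372.2.
Total loss = $229.5 + $372.2 = $601.7.

$601.7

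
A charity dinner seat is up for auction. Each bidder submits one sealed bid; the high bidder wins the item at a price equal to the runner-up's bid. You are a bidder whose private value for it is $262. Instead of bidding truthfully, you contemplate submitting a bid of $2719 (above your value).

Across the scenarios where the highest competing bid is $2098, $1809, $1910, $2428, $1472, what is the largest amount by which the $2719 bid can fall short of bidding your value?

$2098: truthful gives $0, deviation gives −$1836 → loss $1836.
$1809: truthful gives $0, deviation gives −$1547 → loss $1547.
$1910: truthful gives $0, deviation gives −$1648 → loss $1648.
$2428: truthful gives $0, deviation gives −$2166 → loss $2166.
$1472: truthful gives $0, deviation gives −$1210 → loss $1210.
Maximum loss: $2166.

$2166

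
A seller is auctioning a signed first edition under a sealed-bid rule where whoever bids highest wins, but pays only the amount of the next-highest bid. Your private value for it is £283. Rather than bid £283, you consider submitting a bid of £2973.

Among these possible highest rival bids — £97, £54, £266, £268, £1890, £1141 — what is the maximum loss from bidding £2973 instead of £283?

£1607

£97: same outcome either way → loss £0.
£54: same outcome either way → loss £0.
£266: same outcome either way → loss £0.
£268: same outcome either way → loss £0.
£1890: truthful gives £0, deviation gives −£1607 → loss £1607.
£1141: truthful gives £0, deviation gives −£858 → loss £858.
Maximum loss: £1607.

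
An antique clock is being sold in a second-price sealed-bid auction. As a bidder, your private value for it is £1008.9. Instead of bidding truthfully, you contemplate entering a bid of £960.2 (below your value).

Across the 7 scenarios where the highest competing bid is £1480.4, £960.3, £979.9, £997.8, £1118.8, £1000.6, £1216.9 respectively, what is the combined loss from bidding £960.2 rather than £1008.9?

£97

The deviation costs you only when the competing bid falls strictly between £960.2 and £1008.9; elsewhere both bids give the same outcome.
£1480.4: outcomes coincide → loss £0.
£960.3: truthful payoff £48.6, deviation payoff £0 → loss £48.6.
£979.9: truthful payoff £29, deviation payoff £0 → loss £29.
£997.8: truthful payoff £11.1, deviation payoff £0 → loss £11.1.
£1118.8: outcomes coincide → loss £0.
£1000.6: truthful payoff £8.3, deviation payoff £0 → loss £8.3.
£1216.9: outcomes coincide → loss £0.
Total loss = £48.6 + £29 + £11.1 + £8.3 = £97.
Because the price is fixed by the runner-up's bid, deviating from your value can only change a good outcome into a bad one — never the reverse.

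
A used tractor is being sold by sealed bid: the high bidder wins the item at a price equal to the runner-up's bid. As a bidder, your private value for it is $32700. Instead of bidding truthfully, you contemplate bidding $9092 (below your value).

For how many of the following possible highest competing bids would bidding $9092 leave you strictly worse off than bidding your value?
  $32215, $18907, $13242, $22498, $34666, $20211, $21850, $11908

The deviation hurts exactly when the highest competing bid lies strictly between $9092 and $32700 — underbidding then forfeits a profitable win.
$32215: inside the interval → strictly worse (loss $485).
$18907: inside the interval → strictly worse (loss $13793).
$13242: inside the interval → strictly worse (loss $19458).
$22498: inside the interval → strictly worse (loss $10202).
$34666: above both → same outcome either way.
$20211: inside the interval → strictly worse (loss $12489).
$21850: inside the interval → strictly worse (loss $10850).
$11908: inside the interval → strictly worse (loss $20792).
Count: 7.

7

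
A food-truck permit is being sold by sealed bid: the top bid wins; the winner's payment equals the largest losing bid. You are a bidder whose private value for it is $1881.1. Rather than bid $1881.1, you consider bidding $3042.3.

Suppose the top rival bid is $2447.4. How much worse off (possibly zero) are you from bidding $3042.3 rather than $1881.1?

$566.3

Bidding your value $1881.1: you lose (since $1881.1 < $2447.4). Payoff $0.
Bidding $3042.3: you win and pay $2447.4. Payoff $1881.1 − $2447.4 = −$566.3.
The competing bid $2447.4 lies between your value and your inflated bid, so overbidding wins an item priced above your value.
Loss from deviating = $0 − (−$566.3) = $566.3.
Truthful bidding weakly dominates here: raising your bid can only win items priced above your value, and lowering it can only forfeit items priced below.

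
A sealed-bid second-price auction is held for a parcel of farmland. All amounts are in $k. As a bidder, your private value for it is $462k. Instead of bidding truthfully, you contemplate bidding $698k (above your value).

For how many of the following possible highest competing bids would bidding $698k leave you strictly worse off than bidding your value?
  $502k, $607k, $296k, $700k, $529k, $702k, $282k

3

The deviation hurts exactly when the highest competing bid lies strictly between $462k and $698k — overbidding then wins at a price above your value.
$502k: inside the interval → strictly worse (loss $40k).
$607k: inside the interval → strictly worse (loss $145k).
$296k: below both → same outcome either way.
$700k: above both → same outcome either way.
$529k: inside the interval → strictly worse (loss $67k).
$702k: above both → same outcome either way.
$282k: below both → same outcome either way.
Count: 3.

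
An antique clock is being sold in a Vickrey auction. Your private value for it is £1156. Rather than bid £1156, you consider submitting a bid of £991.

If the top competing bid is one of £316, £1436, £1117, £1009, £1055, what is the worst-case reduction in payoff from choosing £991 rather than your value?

£147

£316: same outcome either way → loss £0.
£1436: same outcome either way → loss £0.
£1117: truthful gives £39, deviation gives £0 → loss £39.
£1009: truthful gives £147, deviation gives £0 → loss £147.
£1055: truthful gives £101, deviation gives £0 → loss £101.
Maximum loss: £147.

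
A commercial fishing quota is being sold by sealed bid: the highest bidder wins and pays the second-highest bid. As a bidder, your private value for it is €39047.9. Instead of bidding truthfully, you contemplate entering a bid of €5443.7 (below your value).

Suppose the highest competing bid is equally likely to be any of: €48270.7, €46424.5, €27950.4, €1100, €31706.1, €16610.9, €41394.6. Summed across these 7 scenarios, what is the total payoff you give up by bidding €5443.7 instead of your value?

The deviation costs you only when the competing bid falls strictly between €5443.7 and €39047.9; elsewhere both bids give the same outcome.
€48270.7: outcomes coincide → loss €0.
€46424.5: outcomes coincide → loss €0.
€27950.4: truthful payoff €11097.5, deviation payoff €0 → loss €11097.5.
€1100: outcomes coincide → loss €0.
€31706.1: truthful payoff €7341.8, deviation payoff €0 → loss €7341.8.
€16610.9: truthful payoff €22437, deviation payoff €0 → loss €22437.
€41394.6: outcomes coincide → loss €0.
Total loss = €11097.5 + €7341.8 + €22437 = €40876.3.

€40876.3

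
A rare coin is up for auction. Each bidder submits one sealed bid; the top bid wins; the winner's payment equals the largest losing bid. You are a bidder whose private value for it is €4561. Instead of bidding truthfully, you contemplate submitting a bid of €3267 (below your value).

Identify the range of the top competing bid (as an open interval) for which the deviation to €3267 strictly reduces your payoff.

(€3267, €4561)

If the competing bid is below €3267, both bids win at the same price — no difference.
If it is above €4561, both bids lose — no difference.
If it lies strictly between €3267 and €4561, bidding your value wins at a price below your value (positive payoff) while bidding €3267 loses (payoff 0).
So the deviation strictly hurts on the open interval (€3267, €4561).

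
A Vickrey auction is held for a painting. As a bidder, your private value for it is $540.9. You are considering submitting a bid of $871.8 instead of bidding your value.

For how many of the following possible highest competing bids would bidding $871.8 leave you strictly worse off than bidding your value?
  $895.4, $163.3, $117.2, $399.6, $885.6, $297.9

The deviation hurts exactly when the highest competing bid lies strictly between $540.9 and $871.8 — overbidding then wins at a price above your value.
$895.4: above both → same outcome either way.
$163.3: below both → same outcome either way.
$117.2: below both → same outcome either way.
$399.6: below both → same outcome either way.
$885.6: above both → same outcome either way.
$297.9: below both → same outcome either way.
Count: 0.

0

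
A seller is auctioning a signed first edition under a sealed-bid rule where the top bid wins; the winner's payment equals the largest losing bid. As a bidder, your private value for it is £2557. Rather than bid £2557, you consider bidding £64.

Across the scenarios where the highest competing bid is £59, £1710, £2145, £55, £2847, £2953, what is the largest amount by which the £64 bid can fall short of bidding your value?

£847

£59: same outcome either way → loss £0.
£1710: truthful gives £847, deviation gives £0 → loss £847.
£2145: truthful gives £412, deviation gives £0 → loss £412.
£55: same outcome either way → loss £0.
£2847: same outcome either way → loss £0.
£2953: same outcome either way → loss £0.
Maximum loss: £847.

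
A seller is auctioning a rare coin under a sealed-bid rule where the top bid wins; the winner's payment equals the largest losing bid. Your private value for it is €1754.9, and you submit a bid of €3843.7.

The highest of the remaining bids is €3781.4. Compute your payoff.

Your bid €3843.7 exceeds the highest competing bid €3781.4, so you win.
In a second-price auction the winner pays the second-highest bid, €3781.4.
Payoff = value − price = €1754.9 − €3781.4 = −€2026.5.

−€2026.5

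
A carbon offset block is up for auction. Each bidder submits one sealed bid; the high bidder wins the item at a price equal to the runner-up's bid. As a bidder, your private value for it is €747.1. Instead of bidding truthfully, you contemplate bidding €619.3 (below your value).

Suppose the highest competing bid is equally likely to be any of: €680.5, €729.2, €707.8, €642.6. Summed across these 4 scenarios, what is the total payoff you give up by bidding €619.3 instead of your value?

€228.3

The deviation costs you only when the competing bid falls strictly between €619.3 and €747.1; elsewhere both bids give the same outcome.
€680.5: truthful payoff €66.6, deviation payoff €0 → loss €66.6.
€729.2: truthful payoff €17.9, deviation payoff €0 → loss €17.9.
€707.8: truthful payoff €39.3, deviation payoff €0 → loss €39.3.
€642.6: truthful payoff €104.5, deviation payoff €0 → loss €104.5.
Total loss = €66.6 + €17.9 + €39.3 + €104.5 = €228.3.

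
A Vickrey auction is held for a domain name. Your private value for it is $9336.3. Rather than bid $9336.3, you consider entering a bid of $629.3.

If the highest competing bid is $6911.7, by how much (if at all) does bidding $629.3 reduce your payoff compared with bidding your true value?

Bidding your value $9336.3: you win (since $9336.3 > $6911.7) and pay $6911.7. Payoff $2424.6.
Bidding $629.3: you lose. Payoff $0.
The competing bid $6911.7 lies between your shaded bid and your value, so underbidding forfeits an item you could have won at a profitable price.
Loss from deviating = $2424.6 − ($0) = $2424.6.

$2424.6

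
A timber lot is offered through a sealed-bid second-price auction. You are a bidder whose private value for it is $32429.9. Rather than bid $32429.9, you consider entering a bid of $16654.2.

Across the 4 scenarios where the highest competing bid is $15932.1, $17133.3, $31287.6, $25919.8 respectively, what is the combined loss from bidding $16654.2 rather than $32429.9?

The deviation costs you only when the competing bid falls strictly between $16654.2 and $32429.9; elsewhere both bids give the same outcome.
$15932.1: outcomes coincide → loss $0.
$17133.3: truthful payoff $15296.6, deviation payoff $0 → loss $15296.6.
$31287.6: truthful payoff $1142.3, deviation payoff $0 → loss $1142.3.
$25919.8: truthful payoff $6510.1, deviation payoff $0 → loss $6510.1.
Total loss = $15296.6 + $1142.3 + $6510.1 = $22949.

$22949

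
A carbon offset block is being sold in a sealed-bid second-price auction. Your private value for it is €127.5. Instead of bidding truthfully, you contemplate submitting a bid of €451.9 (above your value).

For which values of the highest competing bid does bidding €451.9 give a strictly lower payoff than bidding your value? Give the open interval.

If the competing bid is below €127.5, both bids win at the same price — no difference.
If it is above €451.9, both bids lose — no difference.
If it lies strictly between €127.5 and €451.9, bidding your value loses (payoff 0) while bidding €451.9 wins at a price above your value (payoff negative).
So the deviation strictly hurts on the open interval (€127.5, €451.9).

(€127.5, €451.9)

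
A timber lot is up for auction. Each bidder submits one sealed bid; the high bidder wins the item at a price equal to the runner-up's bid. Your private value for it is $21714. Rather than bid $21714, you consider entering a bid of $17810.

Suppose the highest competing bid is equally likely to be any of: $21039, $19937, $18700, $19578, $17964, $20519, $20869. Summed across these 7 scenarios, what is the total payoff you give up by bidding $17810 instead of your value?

$13392

The deviation costs you only when the competing bid falls strictly between $17810 and $21714; elsewhere both bids give the same outcome.
$21039: truthful payoff $675, deviation payoff $0 → loss $675.
$19937: truthful payoff $1777, deviation payoff $0 → loss $1777.
$18700: truthful payoff $3014, deviation payoff $0 → loss $3014.
$19578: truthful payoff $2136, deviation payoff $0 → loss $2136.
$17964: truthful payoff $3750, deviation payoff $0 → loss $3750.
$20519: truthful payoff $1195, deviation payoff $0 → loss $1195.
$20869: truthful payoff $845, deviation payoff $0 → loss $845.
Total loss = $675 + $1777 + $3014 + $2136 + $3750 + $1195 + $845 = $13392.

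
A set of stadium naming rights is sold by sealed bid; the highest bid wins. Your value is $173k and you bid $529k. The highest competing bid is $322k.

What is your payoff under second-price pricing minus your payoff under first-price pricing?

You have the highest bid, so you win under either rule.
Second-price: pay $322k → payoff −$149k.
First-price: pay your own bid $529k → payoff −$356k.
Difference = −$149k − (−$356k) = $207k.

$207k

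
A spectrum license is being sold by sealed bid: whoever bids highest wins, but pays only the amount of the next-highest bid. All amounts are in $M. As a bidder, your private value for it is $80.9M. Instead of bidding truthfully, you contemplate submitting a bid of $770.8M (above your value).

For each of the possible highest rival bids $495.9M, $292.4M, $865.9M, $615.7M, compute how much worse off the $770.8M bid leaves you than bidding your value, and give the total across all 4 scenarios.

The deviation costs you only when the competing bid falls strictly between $80.9M and $770.8M; elsewhere both bids give the same outcome.
$495.9M: truthful payoff $0M, deviation payoff −$415M → loss $415M.
$292.4M: truthful payoff $0M, deviation payoff −$211.5M → loss $211.5M.
$865.9M: outcomes coincide → loss $0M.
$615.7M: truthful payoff $0M, deviation payoff −$534.8M → loss $534.8M.
Total loss = $415M + $211.5M + $534.8M = $1161.3M.

$1161.3M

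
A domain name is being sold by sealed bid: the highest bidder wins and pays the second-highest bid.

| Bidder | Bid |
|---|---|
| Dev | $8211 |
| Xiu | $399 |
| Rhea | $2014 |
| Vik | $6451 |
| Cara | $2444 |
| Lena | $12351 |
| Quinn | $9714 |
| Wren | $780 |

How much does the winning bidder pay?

Highest bid: Lena at $12351, so Lena wins.
Second-highest bid: Quinn at $9714 — that is the price the winner pays.

$9714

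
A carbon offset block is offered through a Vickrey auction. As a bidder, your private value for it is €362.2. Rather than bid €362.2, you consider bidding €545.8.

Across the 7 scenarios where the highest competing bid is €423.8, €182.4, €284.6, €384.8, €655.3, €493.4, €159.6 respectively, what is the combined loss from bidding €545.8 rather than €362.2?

€215.4

The deviation costs you only when the competing bid falls strictly between €362.2 and €545.8; elsewhere both bids give the same outcome.
€423.8: truthful payoff €0, deviation payoff −€61.6 → loss €61.6.
€182.4: outcomes coincide → loss €0.
€284.6: outcomes coincide → loss €0.
€384.8: truthful payoff €0, deviation payoff −€22.6 → loss €22.6.
€655.3: outcomes coincide → loss €0.
€493.4: truthful payoff €0, deviation payoff −€131.2 → loss €131.2.
€159.6: outcomes coincide → loss €0.
Total loss = €61.6 + €22.6 + €131.2 = €215.4.
Because the price is fixed by the runner-up's bid, deviating from your value can only change a good outcome into a bad one — never the reverse.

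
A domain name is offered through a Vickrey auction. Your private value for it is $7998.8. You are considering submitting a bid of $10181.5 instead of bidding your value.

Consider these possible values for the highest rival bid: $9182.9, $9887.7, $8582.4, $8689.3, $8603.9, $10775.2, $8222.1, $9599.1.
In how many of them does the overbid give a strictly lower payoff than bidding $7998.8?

7

The deviation hurts exactly when the highest competing bid lies strictly between $7998.8 and $10181.5 — overbidding then wins at a price above your value.
$9182.9: inside the interval → strictly worse (loss $1184.1).
$9887.7: inside the interval → strictly worse (loss $1888.9).
$8582.4: inside the interval → strictly worse (loss $583.6).
$8689.3: inside the interval → strictly worse (loss $690.5).
$8603.9: inside the interval → strictly worse (loss $605.1).
$10775.2: above both → same outcome either way.
$8222.1: inside the interval → strictly worse (loss $223.3).
$9599.1: inside the interval → strictly worse (loss $1600.3).
Count: 7.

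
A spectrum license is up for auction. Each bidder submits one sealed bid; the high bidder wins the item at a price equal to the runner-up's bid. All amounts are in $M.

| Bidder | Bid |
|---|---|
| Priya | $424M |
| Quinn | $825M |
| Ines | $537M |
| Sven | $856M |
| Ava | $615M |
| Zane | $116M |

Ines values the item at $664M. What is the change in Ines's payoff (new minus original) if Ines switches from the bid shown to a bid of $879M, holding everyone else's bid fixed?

The highest bid among the other bidders is $856M; Ines's bid doesn't change that.
Original bid $537M: Ines is not highest (top rival bid is $856M); payoff $0M.
Alternative bid $879M: Ines is highest, pays the top rival bid $856M; payoff $664M − $856M = −$192M.
Change in payoff = −$192M − ($0M) = −$192M.

−$192M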